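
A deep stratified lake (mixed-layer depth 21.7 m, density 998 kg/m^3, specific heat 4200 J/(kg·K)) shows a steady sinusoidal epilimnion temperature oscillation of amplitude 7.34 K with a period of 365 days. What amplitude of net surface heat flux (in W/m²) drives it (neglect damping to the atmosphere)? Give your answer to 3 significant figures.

133

Areal heat capacity C = ρ c_p D = 998 × 4200 × 21.7 = 9.10×10^7 J m⁻² K⁻¹.
ω = 2π / 3.15×10^7 s = 1.99×10^-7 s⁻¹.
Cω = 9.10×10^7 × 1.99×10^-7 = 18.1 W/(m²·K).
F₀ = A × Cω = 7.34 × 18.1 = 133 W/m².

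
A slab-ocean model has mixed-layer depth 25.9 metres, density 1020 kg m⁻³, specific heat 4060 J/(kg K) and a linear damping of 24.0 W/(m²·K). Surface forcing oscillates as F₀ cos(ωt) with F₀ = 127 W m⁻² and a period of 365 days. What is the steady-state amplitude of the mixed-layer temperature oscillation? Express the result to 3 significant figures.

3.95 K

Areal heat capacity C = ρ c_p D = 1020 × 4060 × 25.9 = 1.07×10^8 J/(m^2 K).
Angular frequency ω = 2π / T = 2π / 3.15×10^7 s = 1.99×10^-7 s⁻¹.
√((Cω)² + λ²) = √((21.4)² + 24.0²) = 32.1 W/(m²·K).
Amplitude A = F₀ / √((Cω)²+λ²) = 127 / 32.1 = 3.95 K.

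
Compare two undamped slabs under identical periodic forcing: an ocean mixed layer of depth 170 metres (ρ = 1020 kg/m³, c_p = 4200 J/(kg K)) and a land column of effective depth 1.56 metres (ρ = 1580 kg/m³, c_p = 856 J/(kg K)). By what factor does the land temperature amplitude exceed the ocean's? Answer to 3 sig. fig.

C_ocean = 1020 × 4200 × 170 = 7.28×10^8 J/(m²·K).
C_land = 1580 × 856 × 1.56 = 2.11×10^6 J/(m²·K).
Undamped amplitude ∝ 1/C, so A_land/A_ocean = C_ocean/C_land = 345.

345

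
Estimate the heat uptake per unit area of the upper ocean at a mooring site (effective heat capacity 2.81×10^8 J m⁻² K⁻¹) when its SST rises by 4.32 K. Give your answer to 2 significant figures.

1.2×10^9

Areal heat capacity C = 2.81×10^8 J m⁻² K⁻¹ (given).
ΔQ = C ΔT = 2.81×10^8 × 4.32 = 1.21×10^9 J/m².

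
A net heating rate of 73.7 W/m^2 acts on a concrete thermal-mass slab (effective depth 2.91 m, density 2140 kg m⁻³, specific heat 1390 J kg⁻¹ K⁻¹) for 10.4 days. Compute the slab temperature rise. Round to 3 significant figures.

7.65 K

Areal heat capacity C = ρ c_p D = 2140 × 1390 × 2.91 = 8.66×10^6 J/(m^2 K).
Net heat input Q = F Δt = 73.7 × (10.4 days × 86400 s/day) = 6.62×10^7 J/m².
ΔT = Q / C = 6.62×10^7 / 8.66×10^6 = 7.65 K.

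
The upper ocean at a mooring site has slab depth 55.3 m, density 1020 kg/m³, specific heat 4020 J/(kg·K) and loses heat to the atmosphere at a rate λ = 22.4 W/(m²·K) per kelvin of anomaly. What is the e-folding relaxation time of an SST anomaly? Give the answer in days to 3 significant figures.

117 days

Areal heat capacity C = ρ c_p D = 1020 × 4020 × 55.3 = 2.27×10^8 J/(m^2 K).
Relaxation time τ = C / λ = 2.27×10^8 / 22.4 = 1.01×10^7 s.
In days: 1.01×10^7 s / (86400 s/day) = 117 days.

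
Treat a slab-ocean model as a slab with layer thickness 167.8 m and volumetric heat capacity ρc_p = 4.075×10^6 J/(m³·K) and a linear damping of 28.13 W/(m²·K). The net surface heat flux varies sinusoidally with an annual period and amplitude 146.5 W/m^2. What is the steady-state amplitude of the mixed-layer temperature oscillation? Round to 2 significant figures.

Areal heat capacity C = ρc_p × D = 4.075×10^6 × 167.8 = 6.84×10^8 J m⁻² K⁻¹.
Angular frequency ω = 2π / T = 2π / 3.15×10^7 s = 1.99×10^-7 s⁻¹.
√((Cω)² + λ²) = √((136)² + 28.13²) = 139 W/(m²·K).
Amplitude A = F₀ / √((Cω)²+λ²) = 146.5 / 139 = 1.05 K.

1.1 K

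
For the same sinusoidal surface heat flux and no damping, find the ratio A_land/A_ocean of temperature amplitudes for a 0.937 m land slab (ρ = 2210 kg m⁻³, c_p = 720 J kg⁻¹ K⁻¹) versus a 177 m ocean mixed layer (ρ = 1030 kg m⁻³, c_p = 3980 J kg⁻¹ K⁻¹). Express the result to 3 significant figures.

487

C_ocean = 1030 × 3980 × 177 = 7.26×10^8 J/(m²·K).
C_land = 2210 × 720 × 0.937 = 1.49×10^6 J/(m²·K).
Undamped amplitude ∝ 1/C, so A_land/A_ocean = C_ocean/C_land = 487.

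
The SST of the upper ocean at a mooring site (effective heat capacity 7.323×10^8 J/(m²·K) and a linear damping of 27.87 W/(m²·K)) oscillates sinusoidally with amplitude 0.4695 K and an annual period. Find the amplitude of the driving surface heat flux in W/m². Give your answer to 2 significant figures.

Areal heat capacity C = 7.323×10^8 J/(m²·K) (given).
ω = 2π / 3.15×10^7 s = 1.99×10^-7 s⁻¹.
√((Cω)² + λ²) = √((146)² + 27.87²) = 149 W/(m²·K).
F₀ = A × √((Cω)²+λ²) = 0.4695 × 149 = 69.7 W/m².

70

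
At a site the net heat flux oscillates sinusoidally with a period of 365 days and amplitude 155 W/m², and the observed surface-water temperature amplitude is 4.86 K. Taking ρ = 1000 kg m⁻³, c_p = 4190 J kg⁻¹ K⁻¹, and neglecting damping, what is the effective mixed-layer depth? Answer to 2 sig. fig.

ω = 2π / 3.15×10^7 s = 1.99×10^-7 s⁻¹.
Required C = F₀ / (A ω) = 155 / (4.86 × 1.99×10^-7) = 1.60×10^8 J/(m²·K).
D = C / (ρ c_p) = 1.60×10^8 / (1000 × 4190) = 38.2 m.

38 m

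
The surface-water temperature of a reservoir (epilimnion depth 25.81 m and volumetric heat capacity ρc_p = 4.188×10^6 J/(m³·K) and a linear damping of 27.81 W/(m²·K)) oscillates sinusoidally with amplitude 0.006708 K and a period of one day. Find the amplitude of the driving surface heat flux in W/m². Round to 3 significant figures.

52.7

Areal heat capacity C = ρc_p × D = 4.188×10^6 × 25.81 = 1.08×10^8 J m⁻² K⁻¹.
ω = 2π / 86400 s = 7.27×10^-5 s⁻¹.
√((Cω)² + λ²) = √((7860)² + 27.81²) = 7860 W/(m²·K).
F₀ = A × √((Cω)²+λ²) = 0.006708 × 7860 = 52.7 W/m².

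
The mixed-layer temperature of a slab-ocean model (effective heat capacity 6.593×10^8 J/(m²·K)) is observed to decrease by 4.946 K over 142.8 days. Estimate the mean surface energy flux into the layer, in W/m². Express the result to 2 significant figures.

-260

Areal heat capacity C = 6.593×10^8 J/(m²·K) (given).
Required heat per unit area: Q = C ΔT = 6.59×10^8 × -4.946 = -3.26×10^9 J/m².
Flux F = Q / Δt = -3.26×10^9 / 1.23×10^7 s = -264 W/m².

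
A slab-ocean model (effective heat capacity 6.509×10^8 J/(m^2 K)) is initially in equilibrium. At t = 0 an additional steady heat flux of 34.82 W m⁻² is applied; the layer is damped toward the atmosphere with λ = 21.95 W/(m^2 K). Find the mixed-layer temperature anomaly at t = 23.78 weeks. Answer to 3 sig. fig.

Areal heat capacity C = 6.509×10^8 J/(m^2 K) (given).
τ = C / λ = 6.51×10^8 / 21.95 = 2.97×10^7 s.
Equilibrium anomaly ΔT_eq = F / λ = 34.82 / 21.95 = 1.59 K.
t = 23.78 weeks = 1.44×10^7 s, so t/τ = 0.485.
ΔT(t) = ΔT_eq (1 − e^(−t/τ)) = 1.59 × (1 − e^−0.485) = 0.610 K.

0.610 K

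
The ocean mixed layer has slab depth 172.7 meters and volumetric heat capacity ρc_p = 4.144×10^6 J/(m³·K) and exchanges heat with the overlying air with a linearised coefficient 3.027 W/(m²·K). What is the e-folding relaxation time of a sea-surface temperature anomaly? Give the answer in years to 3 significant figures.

7.49 years

Areal heat capacity C = ρc_p × D = 4.144×10^6 × 172.7 = 7.16×10^8 J/(m^2 K).
Relaxation time τ = C / λ = 7.16×10^8 / 3.027 = 2.36×10^8 s.
In years: 2.36×10^8 s / (3.156×10^7 s/year) = 7.49 years.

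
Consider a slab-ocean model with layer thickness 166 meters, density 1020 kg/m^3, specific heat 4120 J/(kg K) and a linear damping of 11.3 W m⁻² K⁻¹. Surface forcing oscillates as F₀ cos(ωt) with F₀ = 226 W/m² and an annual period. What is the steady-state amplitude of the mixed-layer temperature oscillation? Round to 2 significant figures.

Areal heat capacity C = ρ c_p D = 1020 × 4120 × 166 = 6.98×10^8 J m⁻² K⁻¹.
Angular frequency ω = 2π / T = 2π / 3.15×10^7 s = 1.99×10^-7 s⁻¹.
√((Cω)² + λ²) = √((139)² + 11.3²) = 139 W/(m²·K).
Amplitude A = F₀ / √((Cω)²+λ²) = 226 / 139 = 1.62 K.

1.6 K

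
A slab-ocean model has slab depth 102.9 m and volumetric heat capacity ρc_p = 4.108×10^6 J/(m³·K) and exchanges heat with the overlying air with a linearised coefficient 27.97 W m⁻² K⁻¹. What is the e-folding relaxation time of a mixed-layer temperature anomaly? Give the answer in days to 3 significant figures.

Areal heat capacity C = ρc_p × D = 4.108×10^6 × 102.9 = 4.23×10^8 J/(m^2 K).
Relaxation time τ = C / λ = 4.23×10^8 / 27.97 = 1.51×10^7 s.
In days: 1.51×10^7 s / (86400 s/day) = 175 days.

175 days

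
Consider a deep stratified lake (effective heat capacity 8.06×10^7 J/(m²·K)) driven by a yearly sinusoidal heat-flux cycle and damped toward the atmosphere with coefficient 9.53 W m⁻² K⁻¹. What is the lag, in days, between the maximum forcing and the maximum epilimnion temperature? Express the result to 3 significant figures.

60.1 days

Areal heat capacity C = 8.06×10^7 J/(m²·K) (given).
ω = 2π / 3.15×10^7 s = 1.99×10^-7 s⁻¹.
Phase lag φ = arctan(Cω/λ) = arctan(16.1/9.53) = 1.04 rad.
Time lag = φ / ω = 1.04 / 1.99×10^-7 = 5.20×10^6 s = 60.1 days.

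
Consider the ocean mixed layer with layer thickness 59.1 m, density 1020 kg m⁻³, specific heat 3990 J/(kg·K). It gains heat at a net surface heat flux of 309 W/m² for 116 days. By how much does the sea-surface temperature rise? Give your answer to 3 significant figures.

12.9 K

Areal heat capacity C = ρ c_p D = 1020 × 3990 × 59.1 = 2.41×10^8 J/(m²·K).
Net heat input Q = F Δt = 309 × (116 days × 86400 s/day) = 3.10×10^9 J/m².
ΔT = Q / C = 3.10×10^9 / 2.41×10^8 = 12.9 K.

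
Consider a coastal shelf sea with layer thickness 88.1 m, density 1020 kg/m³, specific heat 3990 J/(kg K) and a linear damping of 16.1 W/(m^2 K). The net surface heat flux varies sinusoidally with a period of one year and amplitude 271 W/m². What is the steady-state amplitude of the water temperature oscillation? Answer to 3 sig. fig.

Areal heat capacity C = ρ c_p D = 1020 × 3990 × 88.1 = 3.59×10^8 J m⁻² K⁻¹.
Angular frequency ω = 2π / T = 2π / 3.15×10^7 s = 1.99×10^-7 s⁻¹.
√((Cω)² + λ²) = √((71.4)² + 16.1²) = 73.2 W/(m²·K).
Amplitude A = F₀ / √((Cω)²+λ²) = 271 / 73.2 = 3.70 K.

3.70 K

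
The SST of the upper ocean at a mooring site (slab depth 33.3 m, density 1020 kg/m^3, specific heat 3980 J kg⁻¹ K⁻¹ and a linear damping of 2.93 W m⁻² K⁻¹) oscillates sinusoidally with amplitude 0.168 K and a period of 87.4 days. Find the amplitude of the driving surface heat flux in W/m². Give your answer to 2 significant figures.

19

Areal heat capacity C = ρ c_p D = 1020 × 3980 × 33.3 = 1.35×10^8 J/(m²·K).
ω = 2π / 7.55×10^6 s = 8.32×10^-7 s⁻¹.
√((Cω)² + λ²) = √((112)² + 2.93²) = 113 W/(m²·K).
F₀ = A × √((Cω)²+λ²) = 0.168 × 113 = 18.9 W/m².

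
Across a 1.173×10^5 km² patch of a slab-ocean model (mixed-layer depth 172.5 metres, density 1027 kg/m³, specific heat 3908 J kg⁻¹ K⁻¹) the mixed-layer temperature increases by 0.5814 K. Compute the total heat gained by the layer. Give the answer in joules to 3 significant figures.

Areal heat capacity C = ρ c_p D = 1027 × 3908 × 172.5 = 6.92×10^8 J/(m^2 K).
Heat per unit area: q = C ΔT = 6.92×10^8 × 0.5814 = 4.03×10^8 J/m².
Total heat: Q = q × A = 4.03×10^8 × (1.173×10^5 × 10⁶ m²) = 4.72×10^19 J.

4.72×10^19 J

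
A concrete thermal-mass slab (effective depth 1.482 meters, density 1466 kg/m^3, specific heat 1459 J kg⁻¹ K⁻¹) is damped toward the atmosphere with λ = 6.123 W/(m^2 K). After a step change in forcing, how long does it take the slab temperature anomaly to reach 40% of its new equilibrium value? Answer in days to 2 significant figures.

3.1 days

Areal heat capacity C = ρ c_p D = 1466 × 1459 × 1.482 = 3.17×10^6 J/(m^2 K).
τ = C / λ = 3.17×10^6 / 6.123 = 5.18×10^5 s.
Fraction reached: 1 − e^(−t/τ) = 0.40 ⇒ t = −τ ln(1 − 0.40) = τ × 0.511.
t = 2.64×10^5 s = 3.06 days.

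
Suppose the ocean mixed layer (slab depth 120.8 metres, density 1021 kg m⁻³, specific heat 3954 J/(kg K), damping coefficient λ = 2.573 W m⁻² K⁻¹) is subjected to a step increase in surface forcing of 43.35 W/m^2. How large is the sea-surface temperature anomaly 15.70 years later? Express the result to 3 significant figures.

Areal heat capacity C = ρ c_p D = 1021 × 3954 × 120.8 = 4.88×10^8 J/(m²·K).
τ = C / λ = 4.88×10^8 / 2.573 = 1.90×10^8 s.
Equilibrium anomaly ΔT_eq = F / λ = 43.35 / 2.573 = 16.8 K.
t = 15.70 years = 4.95×10^8 s, so t/τ = 2.61.
ΔT(t) = ΔT_eq (1 − e^(−t/τ)) = 16.8 × (1 − e^−2.61) = 15.6 K.

15.6 K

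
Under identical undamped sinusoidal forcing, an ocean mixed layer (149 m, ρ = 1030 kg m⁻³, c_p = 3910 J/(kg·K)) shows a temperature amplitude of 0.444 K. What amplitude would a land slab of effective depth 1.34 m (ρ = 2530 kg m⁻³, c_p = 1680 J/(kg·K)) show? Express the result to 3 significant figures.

C_ocean = 6.00×10^8 J/(m²·K); C_land = 5.70×10^6 J/(m²·K).
A ∝ 1/C ⇒ A_land = A_ocean × C_ocean/C_land = 0.444 × 105 = 46.8 K.

46.8 K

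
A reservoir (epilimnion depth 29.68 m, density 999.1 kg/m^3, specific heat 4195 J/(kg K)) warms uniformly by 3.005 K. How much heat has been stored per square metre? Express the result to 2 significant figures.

3.7×10^8

Areal heat capacity C = ρ c_p D = 999.1 × 4195 × 29.68 = 1.24×10^8 J/(m²·K).
ΔQ = C ΔT = 1.24×10^8 × 3.005 = 3.74×10^8 J/m².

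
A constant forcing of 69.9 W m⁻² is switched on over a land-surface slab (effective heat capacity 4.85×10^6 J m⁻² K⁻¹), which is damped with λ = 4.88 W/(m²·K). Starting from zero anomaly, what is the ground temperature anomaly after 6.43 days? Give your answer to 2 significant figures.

6.1 K

Areal heat capacity C = 4.85×10^6 J m⁻² K⁻¹ (given).
τ = C / λ = 4.85×10^6 / 4.88 = 9.94×10^5 s.
Equilibrium anomaly ΔT_eq = F / λ = 69.9 / 4.88 = 14.3 K.
t = 6.43 days = 5.56×10^5 s, so t/τ = 0.559.
ΔT(t) = ΔT_eq (1 − e^(−t/τ)) = 14.3 × (1 − e^−0.559) = 6.13 K.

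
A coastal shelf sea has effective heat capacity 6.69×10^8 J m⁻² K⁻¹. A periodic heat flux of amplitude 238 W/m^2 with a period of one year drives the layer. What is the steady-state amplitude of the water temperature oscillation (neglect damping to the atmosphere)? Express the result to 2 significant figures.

1.8 K

Areal heat capacity C = 6.69×10^8 J m⁻² K⁻¹ (given).
Angular frequency ω = 2π / T = 2π / 3.15×10^7 s = 1.99×10^-7 s⁻¹.
Cω = 6.69×10^8 × 1.99×10^-7 = 133 W/(m²·K).
Amplitude A = F₀ / (Cω) = 238 / 133 = 1.79 K.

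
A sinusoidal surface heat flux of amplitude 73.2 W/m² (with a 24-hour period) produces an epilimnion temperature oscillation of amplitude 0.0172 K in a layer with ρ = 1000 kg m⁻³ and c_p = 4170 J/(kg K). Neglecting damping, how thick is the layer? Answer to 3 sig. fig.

14.0 m

ω = 2π / 86400 s = 7.27×10^-5 s⁻¹.
Required C = F₀ / (A ω) = 73.2 / (0.0172 × 7.27×10^-5) = 5.85×10^7 J/(m²·K).
D = C / (ρ c_p) = 5.85×10^7 / (1000 × 4170) = 14.0 m.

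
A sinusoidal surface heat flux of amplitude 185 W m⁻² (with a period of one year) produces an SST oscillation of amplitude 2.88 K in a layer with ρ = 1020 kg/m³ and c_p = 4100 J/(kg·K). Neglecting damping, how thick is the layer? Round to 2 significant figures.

77 m

ω = 2π / 3.15×10^7 s = 1.99×10^-7 s⁻¹.
Required C = F₀ / (A ω) = 185 / (2.88 × 1.99×10^-7) = 3.22×10^8 J/(m²·K).
D = C / (ρ c_p) = 3.22×10^8 / (1020 × 4100) = 77.1 m.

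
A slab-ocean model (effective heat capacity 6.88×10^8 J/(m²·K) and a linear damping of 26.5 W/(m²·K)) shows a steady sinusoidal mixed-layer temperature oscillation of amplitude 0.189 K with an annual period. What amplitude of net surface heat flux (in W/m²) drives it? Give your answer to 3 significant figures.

26.4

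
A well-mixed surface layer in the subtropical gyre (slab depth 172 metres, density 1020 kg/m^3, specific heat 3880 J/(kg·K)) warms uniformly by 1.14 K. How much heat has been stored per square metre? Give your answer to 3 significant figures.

Areal heat capacity C = ρ c_p D = 1020 × 3880 × 172 = 6.81×10^8 J/(m^2 K).
ΔQ = C ΔT = 6.81×10^8 × 1.14 = 7.76×10^8 J/m².

7.76×10^8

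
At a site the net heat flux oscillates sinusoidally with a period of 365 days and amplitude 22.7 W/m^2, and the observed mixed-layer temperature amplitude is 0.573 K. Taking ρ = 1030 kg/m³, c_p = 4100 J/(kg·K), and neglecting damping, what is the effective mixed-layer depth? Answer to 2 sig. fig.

47 m

ω = 2π / 3.15×10^7 s = 1.99×10^-7 s⁻¹.
Required C = F₀ / (A ω) = 22.7 / (0.573 × 1.99×10^-7) = 1.99×10^8 J/(m²·K).
D = C / (ρ c_p) = 1.99×10^8 / (1030 × 4100) = 47.1 m.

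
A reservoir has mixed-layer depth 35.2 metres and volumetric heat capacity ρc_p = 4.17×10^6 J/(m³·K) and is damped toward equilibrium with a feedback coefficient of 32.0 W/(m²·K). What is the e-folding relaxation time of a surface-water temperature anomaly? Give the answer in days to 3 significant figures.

53.1 days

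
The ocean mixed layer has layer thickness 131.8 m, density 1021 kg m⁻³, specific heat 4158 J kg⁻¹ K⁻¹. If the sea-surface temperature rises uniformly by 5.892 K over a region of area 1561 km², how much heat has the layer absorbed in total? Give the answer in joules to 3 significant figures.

Areal heat capacity C = ρ c_p D = 1021 × 4158 × 131.8 = 5.60×10^8 J/(m^2 K).
Heat per unit area: q = C ΔT = 5.60×10^8 × 5.892 = 3.30×10^9 J/m².
Total heat: Q = q × A = 3.30×10^9 × (1561 × 10⁶ m²) = 5.15×10^18 J.

5.15×10^18 J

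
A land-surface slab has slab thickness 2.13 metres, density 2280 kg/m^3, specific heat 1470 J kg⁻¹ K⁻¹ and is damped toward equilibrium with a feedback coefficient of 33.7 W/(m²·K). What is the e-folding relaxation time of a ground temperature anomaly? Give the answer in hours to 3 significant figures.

Areal heat capacity C = ρ c_p D = 2280 × 1470 × 2.13 = 7.14×10^6 J m⁻² K⁻¹.
Relaxation time τ = C / λ = 7.14×10^6 / 33.7 = 2.12×10^5 s.
In hours: 2.12×10^5 s / (3600 s/hour) = 58.8 hours.

58.8 hours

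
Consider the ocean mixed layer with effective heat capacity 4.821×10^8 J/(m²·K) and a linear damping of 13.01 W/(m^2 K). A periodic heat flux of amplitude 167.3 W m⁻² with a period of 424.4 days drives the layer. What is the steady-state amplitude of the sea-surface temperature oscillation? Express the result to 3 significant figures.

2.00 K

Areal heat capacity C = 4.821×10^8 J/(m²·K) (given).
Angular frequency ω = 2π / T = 2π / 3.67×10^7 s = 1.71×10^-7 s⁻¹.
√((Cω)² + λ²) = √((82.6)² + 13.01²) = 83.6 W/(m²·K).
Amplitude A = F₀ / √((Cω)²+λ²) = 167.3 / 83.6 = 2.00 K.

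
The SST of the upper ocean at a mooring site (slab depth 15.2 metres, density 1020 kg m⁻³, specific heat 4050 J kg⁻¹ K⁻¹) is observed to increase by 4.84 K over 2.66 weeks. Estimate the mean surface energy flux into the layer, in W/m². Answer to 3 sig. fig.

Areal heat capacity C = ρ c_p D = 1020 × 4050 × 15.2 = 6.28×10^7 J/(m²·K).
Required heat per unit area: Q = C ΔT = 6.28×10^7 × 4.84 = 3.04×10^8 J/m².
Flux F = Q / Δt = 3.04×10^8 / 1.61×10^6 s = 189 W/m².

189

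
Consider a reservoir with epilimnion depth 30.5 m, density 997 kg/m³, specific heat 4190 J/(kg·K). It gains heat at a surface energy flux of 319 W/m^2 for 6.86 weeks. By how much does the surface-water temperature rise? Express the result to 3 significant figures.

Areal heat capacity C = ρ c_p D = 997 × 4190 × 30.5 = 1.27×10^8 J/(m²·K).
Net heat input Q = F Δt = 319 × (6.86 weeks × 6.048×10^5 s/week) = 1.32×10^9 J/m².
ΔT = Q / C = 1.32×10^9 / 1.27×10^8 = 10.4 K.

10.4 K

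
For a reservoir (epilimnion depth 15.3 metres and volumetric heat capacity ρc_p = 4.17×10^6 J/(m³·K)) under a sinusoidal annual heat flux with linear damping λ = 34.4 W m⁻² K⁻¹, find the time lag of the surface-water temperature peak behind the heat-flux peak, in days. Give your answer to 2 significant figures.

Areal heat capacity C = ρc_p × D = 4.17×10^6 × 15.3 = 6.38×10^7 J m⁻² K⁻¹.
ω = 2π / 3.15×10^7 s = 1.99×10^-7 s⁻¹.
Phase lag φ = arctan(Cω/λ) = arctan(12.7/34.4) = 0.354 rad.
Time lag = φ / ω = 0.354 / 1.99×10^-7 = 1.78×10^6 s = 20.6 days.

21 days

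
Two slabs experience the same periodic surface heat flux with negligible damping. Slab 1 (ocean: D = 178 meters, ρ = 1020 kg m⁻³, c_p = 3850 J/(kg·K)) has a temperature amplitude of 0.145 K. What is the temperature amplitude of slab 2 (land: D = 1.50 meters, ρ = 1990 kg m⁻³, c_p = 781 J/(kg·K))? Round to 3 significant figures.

C_ocean = 6.99×10^8 J/(m²·K); C_land = 2.33×10^6 J/(m²·K).
A ∝ 1/C ⇒ A_land = A_ocean × C_ocean/C_land = 0.145 × 300 = 43.5 K.

43.5 K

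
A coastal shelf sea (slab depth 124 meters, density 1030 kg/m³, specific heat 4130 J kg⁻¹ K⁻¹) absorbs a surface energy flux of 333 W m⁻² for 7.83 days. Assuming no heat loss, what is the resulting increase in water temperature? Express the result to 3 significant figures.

Areal heat capacity C = ρ c_p D = 1030 × 4130 × 124 = 5.27×10^8 J/(m²·K).
Net heat input Q = F Δt = 333 × (7.83 days × 86400 s/day) = 2.25×10^8 J/m².
ΔT = Q / C = 2.25×10^8 / 5.27×10^8 = 0.427 K.

0.427 K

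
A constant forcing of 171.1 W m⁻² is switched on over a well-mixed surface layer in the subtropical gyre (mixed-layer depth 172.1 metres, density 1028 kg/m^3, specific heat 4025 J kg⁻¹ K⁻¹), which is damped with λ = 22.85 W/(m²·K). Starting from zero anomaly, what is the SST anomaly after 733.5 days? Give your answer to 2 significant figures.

6.5 K

Areal heat capacity C = ρ c_p D = 1028 × 4025 × 172.1 = 7.12×10^8 J/(m^2 K).
τ = C / λ = 7.12×10^8 / 22.85 = 3.12×10^7 s.
Equilibrium anomaly ΔT_eq = F / λ = 171.1 / 22.85 = 7.49 K.
t = 733.5 days = 6.34×10^7 s, so t/τ = 2.03.
ΔT(t) = ΔT_eq (1 − e^(−t/τ)) = 7.49 × (1 − e^−2.03) = 6.51 K.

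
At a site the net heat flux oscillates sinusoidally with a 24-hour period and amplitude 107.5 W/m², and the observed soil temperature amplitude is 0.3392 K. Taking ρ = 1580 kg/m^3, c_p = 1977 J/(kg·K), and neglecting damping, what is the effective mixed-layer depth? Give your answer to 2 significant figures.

ω = 2π / 86400 s = 7.27×10^-5 s⁻¹.
Required C = F₀ / (A ω) = 107.5 / (0.3392 × 7.27×10^-5) = 4.36×10^6 J/(m²·K).
D = C / (ρ c_p) = 4.36×10^6 / (1580 × 1977) = 1.40 m.

1.4 m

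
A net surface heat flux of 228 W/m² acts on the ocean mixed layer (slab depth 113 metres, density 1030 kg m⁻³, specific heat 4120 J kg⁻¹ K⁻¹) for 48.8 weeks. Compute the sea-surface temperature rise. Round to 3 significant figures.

Areal heat capacity C = ρ c_p D = 1030 × 4120 × 113 = 4.80×10^8 J/(m^2 K).
Net heat input Q = F Δt = 228 × (48.8 weeks × 6.048×10^5 s/week) = 6.73×10^9 J/m².
ΔT = Q / C = 6.73×10^9 / 4.80×10^8 = 14.0 K.

14.0 K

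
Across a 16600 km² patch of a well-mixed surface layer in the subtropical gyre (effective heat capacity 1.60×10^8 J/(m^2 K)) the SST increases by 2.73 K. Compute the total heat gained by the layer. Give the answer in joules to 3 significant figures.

7.25×10^18 J

Areal heat capacity C = 1.60×10^8 J/(m^2 K) (given).
Heat per unit area: q = C ΔT = 1.60×10^8 × 2.73 = 4.37×10^8 J/m².
Total heat: Q = q × A = 4.37×10^8 × (16600 × 10⁶ m²) = 7.25×10^18 J.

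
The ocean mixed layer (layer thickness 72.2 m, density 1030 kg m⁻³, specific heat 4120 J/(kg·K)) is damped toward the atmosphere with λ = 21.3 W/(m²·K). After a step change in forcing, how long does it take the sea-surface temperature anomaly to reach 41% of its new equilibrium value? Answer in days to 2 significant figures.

Areal heat capacity C = ρ c_p D = 1030 × 4120 × 72.2 = 3.06×10^8 J m⁻² K⁻¹.
τ = C / λ = 3.06×10^8 / 21.3 = 1.44×10^7 s.
Fraction reached: 1 − e^(−t/τ) = 0.41 ⇒ t = −τ ln(1 − 0.41) = τ × 0.528.
t = 7.59×10^6 s = 87.8 days.

88 days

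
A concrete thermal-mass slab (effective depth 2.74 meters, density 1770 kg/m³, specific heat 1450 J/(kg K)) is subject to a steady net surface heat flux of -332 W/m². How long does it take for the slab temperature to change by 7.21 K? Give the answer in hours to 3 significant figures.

42.4 hours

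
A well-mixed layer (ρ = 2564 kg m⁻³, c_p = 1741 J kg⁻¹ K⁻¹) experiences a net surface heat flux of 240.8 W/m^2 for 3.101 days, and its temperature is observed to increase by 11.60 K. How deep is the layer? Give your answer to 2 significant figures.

Heat input Q = F Δt = 240.8 × 2.68×10^5 s = 6.45×10^7 J/m².
Required areal heat capacity C = Q / ΔT = 5.56×10^6 J/(m²·K).
Depth D = C / (ρ c_p) = 5.56×10^6 / (2564 × 1741) = 1.25 m.

1.2 m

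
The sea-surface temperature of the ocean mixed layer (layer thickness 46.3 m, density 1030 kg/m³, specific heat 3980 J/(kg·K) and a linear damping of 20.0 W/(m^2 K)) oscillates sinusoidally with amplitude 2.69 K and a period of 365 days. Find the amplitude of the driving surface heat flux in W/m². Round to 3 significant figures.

Areal heat capacity C = ρ c_p D = 1030 × 3980 × 46.3 = 1.90×10^8 J/(m²·K).
ω = 2π / 3.15×10^7 s = 1.99×10^-7 s⁻¹.
√((Cω)² + λ²) = √((37.8)² + 20.0²) = 42.8 W/(m²·K).
F₀ = A × √((Cω)²+λ²) = 2.69 × 42.8 = 115 W/m².

115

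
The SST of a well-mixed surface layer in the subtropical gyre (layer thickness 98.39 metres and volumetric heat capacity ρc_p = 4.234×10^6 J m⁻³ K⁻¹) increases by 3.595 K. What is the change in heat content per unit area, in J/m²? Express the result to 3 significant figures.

1.50×10^9

Areal heat capacity C = ρc_p × D = 4.234×10^6 × 98.39 = 4.17×10^8 J/(m²·K).
ΔQ = C ΔT = 4.17×10^8 × 3.595 = 1.50×10^9 J/m².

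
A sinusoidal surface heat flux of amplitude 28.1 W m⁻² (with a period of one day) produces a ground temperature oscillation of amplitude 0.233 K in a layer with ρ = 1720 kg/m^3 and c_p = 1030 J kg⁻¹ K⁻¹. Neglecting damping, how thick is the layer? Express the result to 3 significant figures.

0.936 m

ω = 2π / 86400 s = 7.27×10^-5 s⁻¹.
Required C = F₀ / (A ω) = 28.1 / (0.233 × 7.27×10^-5) = 1.66×10^6 J/(m²·K).
D = C / (ρ c_p) = 1.66×10^6 / (1720 × 1030) = 0.936 m.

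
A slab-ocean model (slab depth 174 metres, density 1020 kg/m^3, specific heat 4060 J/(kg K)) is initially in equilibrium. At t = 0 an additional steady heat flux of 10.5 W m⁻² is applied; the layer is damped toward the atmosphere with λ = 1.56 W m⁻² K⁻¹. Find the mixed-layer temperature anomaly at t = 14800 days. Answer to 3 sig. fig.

6.31 K

Areal heat capacity C = ρ c_p D = 1020 × 4060 × 174 = 7.21×10^8 J/(m^2 K).
τ = C / λ = 7.21×10^8 / 1.56 = 4.62×10^8 s.
Equilibrium anomaly ΔT_eq = F / λ = 10.5 / 1.56 = 6.73 K.
t = 14800 days = 1.28×10^9 s, so t/τ = 2.77.
ΔT(t) = ΔT_eq (1 − e^(−t/τ)) = 6.73 × (1 − e^−2.77) = 6.31 K.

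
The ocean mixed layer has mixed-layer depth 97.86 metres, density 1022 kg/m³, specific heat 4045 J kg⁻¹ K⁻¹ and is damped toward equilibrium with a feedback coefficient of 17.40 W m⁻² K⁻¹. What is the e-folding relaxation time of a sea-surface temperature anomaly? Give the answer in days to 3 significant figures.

269 days

Areal heat capacity C = ρ c_p D = 1022 × 4045 × 97.86 = 4.05×10^8 J/(m²·K).
Relaxation time τ = C / λ = 4.05×10^8 / 17.40 = 2.33×10^7 s.
In days: 2.33×10^7 s / (86400 s/day) = 269 days.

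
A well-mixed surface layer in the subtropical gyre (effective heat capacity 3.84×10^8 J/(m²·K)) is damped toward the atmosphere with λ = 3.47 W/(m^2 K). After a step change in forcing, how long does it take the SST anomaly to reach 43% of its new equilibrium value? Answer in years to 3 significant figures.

Areal heat capacity C = 3.84×10^8 J/(m²·K) (given).
τ = C / λ = 3.84×10^8 / 3.47 = 1.11×10^8 s.
Fraction reached: 1 − e^(−t/τ) = 0.43 ⇒ t = −τ ln(1 − 0.43) = τ × 0.562.
t = 6.22×10^7 s = 1.97 years.

1.97 years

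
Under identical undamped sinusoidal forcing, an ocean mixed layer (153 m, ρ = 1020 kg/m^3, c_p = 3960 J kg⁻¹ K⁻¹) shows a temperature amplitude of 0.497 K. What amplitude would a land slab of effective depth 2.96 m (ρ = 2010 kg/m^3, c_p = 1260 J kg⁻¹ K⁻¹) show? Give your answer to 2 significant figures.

41 K

C_ocean = 6.18×10^8 J/(m²·K); C_land = 7.50×10^6 J/(m²·K).
A ∝ 1/C ⇒ A_land = A_ocean × C_ocean/C_land = 0.497 × 82.4 = 41.0 K.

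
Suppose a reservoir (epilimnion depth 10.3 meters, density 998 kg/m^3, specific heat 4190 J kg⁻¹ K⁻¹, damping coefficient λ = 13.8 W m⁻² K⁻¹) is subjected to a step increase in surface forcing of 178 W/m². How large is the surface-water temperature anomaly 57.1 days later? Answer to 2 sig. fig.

Areal heat capacity C = ρ c_p D = 998 × 4190 × 10.3 = 4.31×10^7 J/(m²·K).
τ = C / λ = 4.31×10^7 / 13.8 = 3.12×10^6 s.
Equilibrium anomaly ΔT_eq = F / λ = 178 / 13.8 = 12.9 K.
t = 57.1 days = 4.93×10^6 s, so t/τ = 1.58.
ΔT(t) = ΔT_eq (1 − e^(−t/τ)) = 12.9 × (1 − e^−1.58) = 10.2 K.

10 K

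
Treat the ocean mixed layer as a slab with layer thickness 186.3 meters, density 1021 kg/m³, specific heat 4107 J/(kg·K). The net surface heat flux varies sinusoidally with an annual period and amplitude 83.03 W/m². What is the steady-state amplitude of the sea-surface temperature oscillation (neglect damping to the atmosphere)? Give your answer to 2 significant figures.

Areal heat capacity C = ρ c_p D = 1021 × 4107 × 186.3 = 7.81×10^8 J m⁻² K⁻¹.
Angular frequency ω = 2π / T = 2π / 3.15×10^7 s = 1.99×10^-7 s⁻¹.
Cω = 7.81×10^8 × 1.99×10^-7 = 156 W/(m²·K).
Amplitude A = F₀ / (Cω) = 83.03 / 156 = 0.533 K.

0.53 K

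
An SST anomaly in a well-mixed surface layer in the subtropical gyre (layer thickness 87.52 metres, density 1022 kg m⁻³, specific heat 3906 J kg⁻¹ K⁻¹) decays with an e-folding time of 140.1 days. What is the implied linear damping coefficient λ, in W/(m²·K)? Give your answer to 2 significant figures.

29

Areal heat capacity C = ρ c_p D = 1022 × 3906 × 87.52 = 3.49×10^8 J/(m^2 K).
τ = 140.1 days = 1.21×10^7 s.
λ = C / τ = 3.49×10^8 / 1.21×10^7 = 28.9 W/(m²·K).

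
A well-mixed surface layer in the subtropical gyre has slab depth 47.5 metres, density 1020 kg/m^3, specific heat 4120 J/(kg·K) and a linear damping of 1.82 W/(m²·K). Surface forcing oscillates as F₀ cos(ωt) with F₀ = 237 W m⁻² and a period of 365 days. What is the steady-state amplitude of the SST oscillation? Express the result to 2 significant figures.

6.0 K

Areal heat capacity C = ρ c_p D = 1020 × 4120 × 47.5 = 2.00×10^8 J m⁻² K⁻¹.
Angular frequency ω = 2π / T = 2π / 3.15×10^7 s = 1.99×10^-7 s⁻¹.
√((Cω)² + λ²) = √((39.8)² + 1.82²) = 39.8 W/(m²·K).
Amplitude A = F₀ / √((Cω)²+λ²) = 237 / 39.8 = 5.95 K.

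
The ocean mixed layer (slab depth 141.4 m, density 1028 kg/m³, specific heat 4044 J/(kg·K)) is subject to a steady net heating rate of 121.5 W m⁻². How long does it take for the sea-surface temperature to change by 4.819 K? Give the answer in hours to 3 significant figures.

Areal heat capacity C = ρ c_p D = 1028 × 4044 × 141.4 = 5.88×10^8 J/(m²·K).
Time required: Δt = C ΔT / F = 5.88×10^8 × 4.819 / 121.5 = 2.33×10^7 s.
In hours: 2.33×10^7 s / (3600 s/hour) = 6480 hours.

6480 hours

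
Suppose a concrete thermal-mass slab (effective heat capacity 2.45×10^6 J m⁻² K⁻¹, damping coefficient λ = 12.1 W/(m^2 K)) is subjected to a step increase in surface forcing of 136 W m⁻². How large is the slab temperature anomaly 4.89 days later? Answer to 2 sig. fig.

9.8 K

Areal heat capacity C = 2.45×10^6 J m⁻² K⁻¹ (given).
τ = C / λ = 2.45×10^6 / 12.1 = 2.02×10^5 s.
Equilibrium anomaly ΔT_eq = F / λ = 136 / 12.1 = 11.2 K.
t = 4.89 days = 4.22×10^5 s, so t/τ = 2.09.
ΔT(t) = ΔT_eq (1 − e^(−t/τ)) = 11.2 × (1 − e^−2.09) = 9.84 K.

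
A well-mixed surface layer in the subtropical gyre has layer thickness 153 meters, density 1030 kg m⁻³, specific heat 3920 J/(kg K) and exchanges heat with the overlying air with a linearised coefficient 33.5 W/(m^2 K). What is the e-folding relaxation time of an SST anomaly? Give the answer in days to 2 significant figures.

210 days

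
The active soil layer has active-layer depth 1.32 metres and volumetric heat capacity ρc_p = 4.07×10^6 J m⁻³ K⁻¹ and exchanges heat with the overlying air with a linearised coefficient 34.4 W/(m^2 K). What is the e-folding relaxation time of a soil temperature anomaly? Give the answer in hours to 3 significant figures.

Areal heat capacity C = ρc_p × D = 4.07×10^6 × 1.32 = 5.37×10^6 J/(m²·K).
Relaxation time τ = C / λ = 5.37×10^6 / 34.4 = 1.56×10^5 s.
In hours: 1.56×10^5 s / (3600 s/hour) = 43.4 hours.

43.4 hours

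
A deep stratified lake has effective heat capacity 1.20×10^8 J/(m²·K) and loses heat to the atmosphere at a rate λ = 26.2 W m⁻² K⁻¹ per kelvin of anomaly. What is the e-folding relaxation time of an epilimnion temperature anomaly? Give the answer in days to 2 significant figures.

53 days

Areal heat capacity C = 1.20×10^8 J/(m²·K) (given).
Relaxation time τ = C / λ = 1.20×10^8 / 26.2 = 4.58×10^6 s.
In days: 4.58×10^6 s / (86400 s/day) = 53.0 days.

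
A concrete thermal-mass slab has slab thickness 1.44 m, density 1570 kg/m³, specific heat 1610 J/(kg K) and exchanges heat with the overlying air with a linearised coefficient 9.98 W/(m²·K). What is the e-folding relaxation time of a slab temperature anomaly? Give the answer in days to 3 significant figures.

4.22 days

Areal heat capacity C = ρ c_p D = 1570 × 1610 × 1.44 = 3.64×10^6 J m⁻² K⁻¹.
Relaxation time τ = C / λ = 3.64×10^6 / 9.98 = 3.65×10^5 s.
In days: 3.65×10^5 s / (86400 s/day) = 4.22 days.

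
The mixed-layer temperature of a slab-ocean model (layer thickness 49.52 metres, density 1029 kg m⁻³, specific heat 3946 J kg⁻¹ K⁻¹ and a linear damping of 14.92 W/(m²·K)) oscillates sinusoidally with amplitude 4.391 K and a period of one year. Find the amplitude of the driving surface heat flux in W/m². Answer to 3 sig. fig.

188

Areal heat capacity C = ρ c_p D = 1029 × 3946 × 49.52 = 2.01×10^8 J/(m^2 K).
ω = 2π / 3.15×10^7 s = 1.99×10^-7 s⁻¹.
√((Cω)² + λ²) = √((40.1)² + 14.92²) = 42.7 W/(m²·K).
F₀ = A × √((Cω)²+λ²) = 4.391 × 42.7 = 188 W/m².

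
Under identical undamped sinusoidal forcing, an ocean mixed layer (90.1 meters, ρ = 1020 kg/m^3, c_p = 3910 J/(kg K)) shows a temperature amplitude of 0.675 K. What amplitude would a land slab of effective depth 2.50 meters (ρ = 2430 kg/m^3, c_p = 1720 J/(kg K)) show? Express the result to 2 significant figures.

C_ocean = 3.59×10^8 J/(m²·K); C_land = 1.04×10^7 J/(m²·K).
A ∝ 1/C ⇒ A_land = A_ocean × C_ocean/C_land = 0.675 × 34.4 = 23.2 K.

23 K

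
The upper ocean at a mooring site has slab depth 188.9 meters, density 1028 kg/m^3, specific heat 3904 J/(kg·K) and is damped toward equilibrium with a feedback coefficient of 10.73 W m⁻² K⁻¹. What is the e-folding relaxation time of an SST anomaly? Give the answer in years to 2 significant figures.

Areal heat capacity C = ρ c_p D = 1028 × 3904 × 188.9 = 7.58×10^8 J/(m^2 K).
Relaxation time τ = C / λ = 7.58×10^8 / 10.73 = 7.07×10^7 s.
In years: 7.07×10^7 s / (3.156×10^7 s/year) = 2.24 years.

2.2 years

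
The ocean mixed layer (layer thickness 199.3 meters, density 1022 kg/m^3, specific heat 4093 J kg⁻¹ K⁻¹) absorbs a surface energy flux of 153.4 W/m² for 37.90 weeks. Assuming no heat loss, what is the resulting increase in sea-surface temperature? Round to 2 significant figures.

4.2 K

Areal heat capacity C = ρ c_p D = 1022 × 4093 × 199.3 = 8.34×10^8 J/(m^2 K).
Net heat input Q = F Δt = 153.4 × (37.90 weeks × 6.048×10^5 s/week) = 3.52×10^9 J/m².
ΔT = Q / C = 3.52×10^9 / 8.34×10^8 = 4.22 K.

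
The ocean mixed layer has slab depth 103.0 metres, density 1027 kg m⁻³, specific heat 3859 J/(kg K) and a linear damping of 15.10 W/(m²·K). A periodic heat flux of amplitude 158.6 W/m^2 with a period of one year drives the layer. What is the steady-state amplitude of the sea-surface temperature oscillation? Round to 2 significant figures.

1.9 K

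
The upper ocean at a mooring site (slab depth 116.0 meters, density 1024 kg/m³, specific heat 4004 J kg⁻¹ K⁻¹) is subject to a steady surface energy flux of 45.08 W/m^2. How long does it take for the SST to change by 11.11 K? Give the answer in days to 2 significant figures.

Areal heat capacity C = ρ c_p D = 1024 × 4004 × 116.0 = 4.76×10^8 J/(m^2 K).
Time required: Δt = C ΔT / F = 4.76×10^8 × 11.11 / 45.08 = 1.17×10^8 s.
In days: 1.17×10^8 s / (86400 s/day) = 1360 days.

1400 days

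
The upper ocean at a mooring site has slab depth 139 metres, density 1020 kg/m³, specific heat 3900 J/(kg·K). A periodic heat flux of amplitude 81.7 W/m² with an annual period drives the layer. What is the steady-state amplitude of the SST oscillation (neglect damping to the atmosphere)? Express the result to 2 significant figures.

0.74 K

Areal heat capacity C = ρ c_p D = 1020 × 3900 × 139 = 5.53×10^8 J m⁻² K⁻¹.
Angular frequency ω = 2π / T = 2π / 3.15×10^7 s = 1.99×10^-7 s⁻¹.
Cω = 5.53×10^8 × 1.99×10^-7 = 110 W/(m²·K).
Amplitude A = F₀ / (Cω) = 81.7 / 110 = 0.742 K.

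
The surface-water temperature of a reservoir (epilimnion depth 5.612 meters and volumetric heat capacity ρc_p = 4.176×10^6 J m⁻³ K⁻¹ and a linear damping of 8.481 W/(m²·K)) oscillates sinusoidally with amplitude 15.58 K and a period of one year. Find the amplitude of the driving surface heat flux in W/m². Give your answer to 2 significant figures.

150

Areal heat capacity C = ρc_p × D = 4.176×10^6 × 5.612 = 2.34×10^7 J m⁻² K⁻¹.
ω = 2π / 3.15×10^7 s = 1.99×10^-7 s⁻¹.
√((Cω)² + λ²) = √((4.67)² + 8.481²) = 9.68 W/(m²·K).
F₀ = A × √((Cω)²+λ²) = 15.58 × 9.68 = 151 W/m².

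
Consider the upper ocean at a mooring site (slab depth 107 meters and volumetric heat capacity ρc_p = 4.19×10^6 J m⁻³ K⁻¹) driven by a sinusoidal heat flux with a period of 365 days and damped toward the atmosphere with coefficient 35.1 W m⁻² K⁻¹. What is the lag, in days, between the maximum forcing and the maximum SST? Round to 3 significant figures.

Areal heat capacity C = ρc_p × D = 4.19×10^6 × 107 = 4.48×10^8 J m⁻² K⁻¹.
ω = 2π / 3.15×10^7 s = 1.99×10^-7 s⁻¹.
Phase lag φ = arctan(Cω/λ) = arctan(89.3/35.1) = 1.20 rad.
Time lag = φ / ω = 1.20 / 1.99×10^-7 = 6.00×10^6 s = 69.5 days.

69.5 days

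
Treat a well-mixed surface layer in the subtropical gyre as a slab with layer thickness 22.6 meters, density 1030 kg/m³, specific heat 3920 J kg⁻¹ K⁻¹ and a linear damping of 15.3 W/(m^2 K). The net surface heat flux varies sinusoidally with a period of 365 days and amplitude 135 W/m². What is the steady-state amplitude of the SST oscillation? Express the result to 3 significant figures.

5.68 K

Areal heat capacity C = ρ c_p D = 1030 × 3920 × 22.6 = 9.12×10^7 J/(m²·K).
Angular frequency ω = 2π / T = 2π / 3.15×10^7 s = 1.99×10^-7 s⁻¹.
√((Cω)² + λ²) = √((18.2)² + 15.3²) = 23.8 W/(m²·K).
Amplitude A = F₀ / √((Cω)²+λ²) = 135 / 23.8 = 5.68 K.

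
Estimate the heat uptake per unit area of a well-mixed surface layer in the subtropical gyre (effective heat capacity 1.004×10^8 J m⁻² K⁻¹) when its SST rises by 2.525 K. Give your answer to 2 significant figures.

Areal heat capacity C = 1.004×10^8 J m⁻² K⁻¹ (given).
ΔQ = C ΔT = 1.00×10^8 × 2.525 = 2.54×10^8 J/m².

2.5×10^8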